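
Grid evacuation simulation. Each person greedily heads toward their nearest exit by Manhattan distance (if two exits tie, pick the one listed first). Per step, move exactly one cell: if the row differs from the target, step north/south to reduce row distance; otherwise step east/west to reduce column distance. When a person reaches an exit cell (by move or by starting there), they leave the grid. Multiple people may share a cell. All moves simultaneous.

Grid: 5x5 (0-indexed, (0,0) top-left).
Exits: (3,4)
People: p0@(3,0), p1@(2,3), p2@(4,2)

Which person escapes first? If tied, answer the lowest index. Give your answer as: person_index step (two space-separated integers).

Step 1: p0:(3,0)->(3,1) | p1:(2,3)->(3,3) | p2:(4,2)->(3,2)
Step 2: p0:(3,1)->(3,2) | p1:(3,3)->(3,4)->EXIT | p2:(3,2)->(3,3)
Step 3: p0:(3,2)->(3,3) | p1:escaped | p2:(3,3)->(3,4)->EXIT
Step 4: p0:(3,3)->(3,4)->EXIT | p1:escaped | p2:escaped
Exit steps: [4, 2, 3]
First to escape: p1 at step 2

Answer: 1 2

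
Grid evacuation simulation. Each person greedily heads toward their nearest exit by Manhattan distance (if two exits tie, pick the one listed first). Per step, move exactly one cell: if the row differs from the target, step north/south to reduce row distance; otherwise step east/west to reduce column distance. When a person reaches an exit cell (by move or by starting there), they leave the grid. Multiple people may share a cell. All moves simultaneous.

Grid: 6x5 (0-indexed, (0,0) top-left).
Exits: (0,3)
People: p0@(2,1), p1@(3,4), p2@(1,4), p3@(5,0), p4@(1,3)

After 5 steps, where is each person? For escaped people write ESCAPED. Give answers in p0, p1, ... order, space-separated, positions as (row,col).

Step 1: p0:(2,1)->(1,1) | p1:(3,4)->(2,4) | p2:(1,4)->(0,4) | p3:(5,0)->(4,0) | p4:(1,3)->(0,3)->EXIT
Step 2: p0:(1,1)->(0,1) | p1:(2,4)->(1,4) | p2:(0,4)->(0,3)->EXIT | p3:(4,0)->(3,0) | p4:escaped
Step 3: p0:(0,1)->(0,2) | p1:(1,4)->(0,4) | p2:escaped | p3:(3,0)->(2,0) | p4:escaped
Step 4: p0:(0,2)->(0,3)->EXIT | p1:(0,4)->(0,3)->EXIT | p2:escaped | p3:(2,0)->(1,0) | p4:escaped
Step 5: p0:escaped | p1:escaped | p2:escaped | p3:(1,0)->(0,0) | p4:escaped

ESCAPED ESCAPED ESCAPED (0,0) ESCAPED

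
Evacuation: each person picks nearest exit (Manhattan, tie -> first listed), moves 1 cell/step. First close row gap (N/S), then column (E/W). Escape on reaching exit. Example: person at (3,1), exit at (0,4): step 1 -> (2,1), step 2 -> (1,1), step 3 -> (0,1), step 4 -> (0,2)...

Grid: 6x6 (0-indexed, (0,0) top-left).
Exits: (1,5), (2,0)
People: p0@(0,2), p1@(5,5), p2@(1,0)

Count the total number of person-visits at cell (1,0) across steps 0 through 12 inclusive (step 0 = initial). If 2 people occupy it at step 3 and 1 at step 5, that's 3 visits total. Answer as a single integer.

Answer: 1

Derivation:
Step 0: p0@(0,2) p1@(5,5) p2@(1,0) -> at (1,0): 1 [p2], cum=1
Step 1: p0@(1,2) p1@(4,5) p2@ESC -> at (1,0): 0 [-], cum=1
Step 2: p0@(1,3) p1@(3,5) p2@ESC -> at (1,0): 0 [-], cum=1
Step 3: p0@(1,4) p1@(2,5) p2@ESC -> at (1,0): 0 [-], cum=1
Step 4: p0@ESC p1@ESC p2@ESC -> at (1,0): 0 [-], cum=1
Total visits = 1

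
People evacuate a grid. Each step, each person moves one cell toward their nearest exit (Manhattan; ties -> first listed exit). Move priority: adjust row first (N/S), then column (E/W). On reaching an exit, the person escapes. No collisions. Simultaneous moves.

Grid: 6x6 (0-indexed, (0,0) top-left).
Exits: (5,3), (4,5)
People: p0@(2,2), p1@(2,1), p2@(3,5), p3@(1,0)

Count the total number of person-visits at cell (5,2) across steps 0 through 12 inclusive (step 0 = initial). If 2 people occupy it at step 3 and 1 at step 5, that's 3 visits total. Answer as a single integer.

Answer: 3

Derivation:
Step 0: p0@(2,2) p1@(2,1) p2@(3,5) p3@(1,0) -> at (5,2): 0 [-], cum=0
Step 1: p0@(3,2) p1@(3,1) p2@ESC p3@(2,0) -> at (5,2): 0 [-], cum=0
Step 2: p0@(4,2) p1@(4,1) p2@ESC p3@(3,0) -> at (5,2): 0 [-], cum=0
Step 3: p0@(5,2) p1@(5,1) p2@ESC p3@(4,0) -> at (5,2): 1 [p0], cum=1
Step 4: p0@ESC p1@(5,2) p2@ESC p3@(5,0) -> at (5,2): 1 [p1], cum=2
Step 5: p0@ESC p1@ESC p2@ESC p3@(5,1) -> at (5,2): 0 [-], cum=2
Step 6: p0@ESC p1@ESC p2@ESC p3@(5,2) -> at (5,2): 1 [p3], cum=3
Step 7: p0@ESC p1@ESC p2@ESC p3@ESC -> at (5,2): 0 [-], cum=3
Total visits = 3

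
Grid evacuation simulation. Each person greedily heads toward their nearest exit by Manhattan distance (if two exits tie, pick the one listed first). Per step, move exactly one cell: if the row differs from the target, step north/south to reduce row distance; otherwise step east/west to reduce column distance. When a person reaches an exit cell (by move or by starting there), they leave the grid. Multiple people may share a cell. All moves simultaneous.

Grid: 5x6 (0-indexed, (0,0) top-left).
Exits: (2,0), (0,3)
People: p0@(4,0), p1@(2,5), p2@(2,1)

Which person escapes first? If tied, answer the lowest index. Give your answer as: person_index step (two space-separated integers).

Step 1: p0:(4,0)->(3,0) | p1:(2,5)->(1,5) | p2:(2,1)->(2,0)->EXIT
Step 2: p0:(3,0)->(2,0)->EXIT | p1:(1,5)->(0,5) | p2:escaped
Step 3: p0:escaped | p1:(0,5)->(0,4) | p2:escaped
Step 4: p0:escaped | p1:(0,4)->(0,3)->EXIT | p2:escaped
Exit steps: [2, 4, 1]
First to escape: p2 at step 1

Answer: 2 1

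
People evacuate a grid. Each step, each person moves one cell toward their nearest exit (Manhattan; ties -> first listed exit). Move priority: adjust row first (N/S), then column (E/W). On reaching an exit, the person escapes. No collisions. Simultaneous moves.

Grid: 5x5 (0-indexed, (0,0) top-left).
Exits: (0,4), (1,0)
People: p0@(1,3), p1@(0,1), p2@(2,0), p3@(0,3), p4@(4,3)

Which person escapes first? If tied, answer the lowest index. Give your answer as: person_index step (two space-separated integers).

Step 1: p0:(1,3)->(0,3) | p1:(0,1)->(1,1) | p2:(2,0)->(1,0)->EXIT | p3:(0,3)->(0,4)->EXIT | p4:(4,3)->(3,3)
Step 2: p0:(0,3)->(0,4)->EXIT | p1:(1,1)->(1,0)->EXIT | p2:escaped | p3:escaped | p4:(3,3)->(2,3)
Step 3: p0:escaped | p1:escaped | p2:escaped | p3:escaped | p4:(2,3)->(1,3)
Step 4: p0:escaped | p1:escaped | p2:escaped | p3:escaped | p4:(1,3)->(0,3)
Step 5: p0:escaped | p1:escaped | p2:escaped | p3:escaped | p4:(0,3)->(0,4)->EXIT
Exit steps: [2, 2, 1, 1, 5]
First to escape: p2 at step 1

Answer: 2 1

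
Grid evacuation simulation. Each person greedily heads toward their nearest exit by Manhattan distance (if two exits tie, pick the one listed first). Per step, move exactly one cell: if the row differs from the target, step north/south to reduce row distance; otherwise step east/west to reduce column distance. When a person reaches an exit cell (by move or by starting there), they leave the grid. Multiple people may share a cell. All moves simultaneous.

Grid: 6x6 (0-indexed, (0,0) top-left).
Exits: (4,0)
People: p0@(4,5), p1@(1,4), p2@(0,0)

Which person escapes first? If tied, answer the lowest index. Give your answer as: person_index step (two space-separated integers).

Step 1: p0:(4,5)->(4,4) | p1:(1,4)->(2,4) | p2:(0,0)->(1,0)
Step 2: p0:(4,4)->(4,3) | p1:(2,4)->(3,4) | p2:(1,0)->(2,0)
Step 3: p0:(4,3)->(4,2) | p1:(3,4)->(4,4) | p2:(2,0)->(3,0)
Step 4: p0:(4,2)->(4,1) | p1:(4,4)->(4,3) | p2:(3,0)->(4,0)->EXIT
Step 5: p0:(4,1)->(4,0)->EXIT | p1:(4,3)->(4,2) | p2:escaped
Step 6: p0:escaped | p1:(4,2)->(4,1) | p2:escaped
Step 7: p0:escaped | p1:(4,1)->(4,0)->EXIT | p2:escaped
Exit steps: [5, 7, 4]
First to escape: p2 at step 4

Answer: 2 4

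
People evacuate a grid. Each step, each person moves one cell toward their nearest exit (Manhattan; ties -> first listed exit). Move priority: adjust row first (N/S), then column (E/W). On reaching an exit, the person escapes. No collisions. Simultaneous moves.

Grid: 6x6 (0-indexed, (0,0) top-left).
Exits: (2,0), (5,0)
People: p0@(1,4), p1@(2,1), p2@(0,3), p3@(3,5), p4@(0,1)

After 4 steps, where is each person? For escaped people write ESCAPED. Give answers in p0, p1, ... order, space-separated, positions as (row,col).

Step 1: p0:(1,4)->(2,4) | p1:(2,1)->(2,0)->EXIT | p2:(0,3)->(1,3) | p3:(3,5)->(2,5) | p4:(0,1)->(1,1)
Step 2: p0:(2,4)->(2,3) | p1:escaped | p2:(1,3)->(2,3) | p3:(2,5)->(2,4) | p4:(1,1)->(2,1)
Step 3: p0:(2,3)->(2,2) | p1:escaped | p2:(2,3)->(2,2) | p3:(2,4)->(2,3) | p4:(2,1)->(2,0)->EXIT
Step 4: p0:(2,2)->(2,1) | p1:escaped | p2:(2,2)->(2,1) | p3:(2,3)->(2,2) | p4:escaped

(2,1) ESCAPED (2,1) (2,2) ESCAPED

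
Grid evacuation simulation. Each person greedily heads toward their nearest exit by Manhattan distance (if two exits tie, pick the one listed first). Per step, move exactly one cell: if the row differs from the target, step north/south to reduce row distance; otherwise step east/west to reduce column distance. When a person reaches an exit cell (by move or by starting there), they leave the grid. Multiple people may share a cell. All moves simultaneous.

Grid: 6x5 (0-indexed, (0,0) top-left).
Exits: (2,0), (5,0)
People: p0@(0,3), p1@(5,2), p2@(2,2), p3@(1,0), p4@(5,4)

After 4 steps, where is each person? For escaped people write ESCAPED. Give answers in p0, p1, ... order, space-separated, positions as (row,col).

Step 1: p0:(0,3)->(1,3) | p1:(5,2)->(5,1) | p2:(2,2)->(2,1) | p3:(1,0)->(2,0)->EXIT | p4:(5,4)->(5,3)
Step 2: p0:(1,3)->(2,3) | p1:(5,1)->(5,0)->EXIT | p2:(2,1)->(2,0)->EXIT | p3:escaped | p4:(5,3)->(5,2)
Step 3: p0:(2,3)->(2,2) | p1:escaped | p2:escaped | p3:escaped | p4:(5,2)->(5,1)
Step 4: p0:(2,2)->(2,1) | p1:escaped | p2:escaped | p3:escaped | p4:(5,1)->(5,0)->EXIT

(2,1) ESCAPED ESCAPED ESCAPED ESCAPED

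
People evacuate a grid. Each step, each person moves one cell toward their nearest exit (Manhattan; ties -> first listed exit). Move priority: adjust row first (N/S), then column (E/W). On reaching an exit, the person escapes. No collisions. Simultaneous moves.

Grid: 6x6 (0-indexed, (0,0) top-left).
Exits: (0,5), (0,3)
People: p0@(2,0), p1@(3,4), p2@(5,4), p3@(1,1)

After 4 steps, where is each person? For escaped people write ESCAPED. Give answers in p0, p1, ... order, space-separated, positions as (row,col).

Step 1: p0:(2,0)->(1,0) | p1:(3,4)->(2,4) | p2:(5,4)->(4,4) | p3:(1,1)->(0,1)
Step 2: p0:(1,0)->(0,0) | p1:(2,4)->(1,4) | p2:(4,4)->(3,4) | p3:(0,1)->(0,2)
Step 3: p0:(0,0)->(0,1) | p1:(1,4)->(0,4) | p2:(3,4)->(2,4) | p3:(0,2)->(0,3)->EXIT
Step 4: p0:(0,1)->(0,2) | p1:(0,4)->(0,5)->EXIT | p2:(2,4)->(1,4) | p3:escaped

(0,2) ESCAPED (1,4) ESCAPED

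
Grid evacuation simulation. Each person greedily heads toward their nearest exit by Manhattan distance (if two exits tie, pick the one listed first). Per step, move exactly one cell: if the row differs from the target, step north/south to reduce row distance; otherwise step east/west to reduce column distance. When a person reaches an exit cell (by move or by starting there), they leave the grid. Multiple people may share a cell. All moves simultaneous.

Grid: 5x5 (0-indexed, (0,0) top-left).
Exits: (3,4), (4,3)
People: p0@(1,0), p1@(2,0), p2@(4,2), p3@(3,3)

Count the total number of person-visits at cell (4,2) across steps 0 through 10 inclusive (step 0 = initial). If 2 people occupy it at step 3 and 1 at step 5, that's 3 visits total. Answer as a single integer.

Step 0: p0@(1,0) p1@(2,0) p2@(4,2) p3@(3,3) -> at (4,2): 1 [p2], cum=1
Step 1: p0@(2,0) p1@(3,0) p2@ESC p3@ESC -> at (4,2): 0 [-], cum=1
Step 2: p0@(3,0) p1@(3,1) p2@ESC p3@ESC -> at (4,2): 0 [-], cum=1
Step 3: p0@(3,1) p1@(3,2) p2@ESC p3@ESC -> at (4,2): 0 [-], cum=1
Step 4: p0@(3,2) p1@(3,3) p2@ESC p3@ESC -> at (4,2): 0 [-], cum=1
Step 5: p0@(3,3) p1@ESC p2@ESC p3@ESC -> at (4,2): 0 [-], cum=1
Step 6: p0@ESC p1@ESC p2@ESC p3@ESC -> at (4,2): 0 [-], cum=1
Total visits = 1

Answer: 1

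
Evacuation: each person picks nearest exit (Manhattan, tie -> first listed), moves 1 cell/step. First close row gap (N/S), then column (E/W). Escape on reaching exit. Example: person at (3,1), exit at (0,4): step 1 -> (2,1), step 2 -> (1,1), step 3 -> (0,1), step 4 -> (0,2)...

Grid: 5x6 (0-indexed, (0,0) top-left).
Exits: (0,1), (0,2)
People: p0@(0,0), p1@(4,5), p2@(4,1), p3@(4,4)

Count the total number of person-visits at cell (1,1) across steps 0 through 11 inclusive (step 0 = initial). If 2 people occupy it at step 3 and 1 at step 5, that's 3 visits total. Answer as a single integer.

Answer: 1

Derivation:
Step 0: p0@(0,0) p1@(4,5) p2@(4,1) p3@(4,4) -> at (1,1): 0 [-], cum=0
Step 1: p0@ESC p1@(3,5) p2@(3,1) p3@(3,4) -> at (1,1): 0 [-], cum=0
Step 2: p0@ESC p1@(2,5) p2@(2,1) p3@(2,4) -> at (1,1): 0 [-], cum=0
Step 3: p0@ESC p1@(1,5) p2@(1,1) p3@(1,4) -> at (1,1): 1 [p2], cum=1
Step 4: p0@ESC p1@(0,5) p2@ESC p3@(0,4) -> at (1,1): 0 [-], cum=1
Step 5: p0@ESC p1@(0,4) p2@ESC p3@(0,3) -> at (1,1): 0 [-], cum=1
Step 6: p0@ESC p1@(0,3) p2@ESC p3@ESC -> at (1,1): 0 [-], cum=1
Step 7: p0@ESC p1@ESC p2@ESC p3@ESC -> at (1,1): 0 [-], cum=1
Total visits = 1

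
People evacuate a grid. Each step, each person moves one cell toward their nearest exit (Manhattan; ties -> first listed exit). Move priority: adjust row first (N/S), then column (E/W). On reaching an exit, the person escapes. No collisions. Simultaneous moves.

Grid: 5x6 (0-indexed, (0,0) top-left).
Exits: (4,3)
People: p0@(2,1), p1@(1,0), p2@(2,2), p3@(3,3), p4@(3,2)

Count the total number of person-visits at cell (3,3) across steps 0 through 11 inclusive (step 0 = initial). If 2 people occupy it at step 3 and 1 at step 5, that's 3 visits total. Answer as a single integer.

Step 0: p0@(2,1) p1@(1,0) p2@(2,2) p3@(3,3) p4@(3,2) -> at (3,3): 1 [p3], cum=1
Step 1: p0@(3,1) p1@(2,0) p2@(3,2) p3@ESC p4@(4,2) -> at (3,3): 0 [-], cum=1
Step 2: p0@(4,1) p1@(3,0) p2@(4,2) p3@ESC p4@ESC -> at (3,3): 0 [-], cum=1
Step 3: p0@(4,2) p1@(4,0) p2@ESC p3@ESC p4@ESC -> at (3,3): 0 [-], cum=1
Step 4: p0@ESC p1@(4,1) p2@ESC p3@ESC p4@ESC -> at (3,3): 0 [-], cum=1
Step 5: p0@ESC p1@(4,2) p2@ESC p3@ESC p4@ESC -> at (3,3): 0 [-], cum=1
Step 6: p0@ESC p1@ESC p2@ESC p3@ESC p4@ESC -> at (3,3): 0 [-], cum=1
Total visits = 1

Answer: 1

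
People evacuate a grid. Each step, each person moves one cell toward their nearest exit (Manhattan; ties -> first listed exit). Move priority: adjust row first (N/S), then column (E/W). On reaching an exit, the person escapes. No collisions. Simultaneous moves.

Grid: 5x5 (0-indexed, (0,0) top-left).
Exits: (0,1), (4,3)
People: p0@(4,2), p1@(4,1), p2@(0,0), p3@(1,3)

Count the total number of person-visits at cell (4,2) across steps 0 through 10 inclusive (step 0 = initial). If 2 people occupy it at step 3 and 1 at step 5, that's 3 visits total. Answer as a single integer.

Step 0: p0@(4,2) p1@(4,1) p2@(0,0) p3@(1,3) -> at (4,2): 1 [p0], cum=1
Step 1: p0@ESC p1@(4,2) p2@ESC p3@(0,3) -> at (4,2): 1 [p1], cum=2
Step 2: p0@ESC p1@ESC p2@ESC p3@(0,2) -> at (4,2): 0 [-], cum=2
Step 3: p0@ESC p1@ESC p2@ESC p3@ESC -> at (4,2): 0 [-], cum=2
Total visits = 2

Answer: 2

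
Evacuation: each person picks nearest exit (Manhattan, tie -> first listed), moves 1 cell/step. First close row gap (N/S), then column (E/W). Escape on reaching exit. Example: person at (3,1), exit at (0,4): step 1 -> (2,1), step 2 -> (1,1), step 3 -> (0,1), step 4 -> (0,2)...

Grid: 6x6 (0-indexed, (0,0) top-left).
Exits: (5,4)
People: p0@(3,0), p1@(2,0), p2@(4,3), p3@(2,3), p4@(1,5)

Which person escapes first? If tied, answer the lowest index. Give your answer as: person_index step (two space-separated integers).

Answer: 2 2

Derivation:
Step 1: p0:(3,0)->(4,0) | p1:(2,0)->(3,0) | p2:(4,3)->(5,3) | p3:(2,3)->(3,3) | p4:(1,5)->(2,5)
Step 2: p0:(4,0)->(5,0) | p1:(3,0)->(4,0) | p2:(5,3)->(5,4)->EXIT | p3:(3,3)->(4,3) | p4:(2,5)->(3,5)
Step 3: p0:(5,0)->(5,1) | p1:(4,0)->(5,0) | p2:escaped | p3:(4,3)->(5,3) | p4:(3,5)->(4,5)
Step 4: p0:(5,1)->(5,2) | p1:(5,0)->(5,1) | p2:escaped | p3:(5,3)->(5,4)->EXIT | p4:(4,5)->(5,5)
Step 5: p0:(5,2)->(5,3) | p1:(5,1)->(5,2) | p2:escaped | p3:escaped | p4:(5,5)->(5,4)->EXIT
Step 6: p0:(5,3)->(5,4)->EXIT | p1:(5,2)->(5,3) | p2:escaped | p3:escaped | p4:escaped
Step 7: p0:escaped | p1:(5,3)->(5,4)->EXIT | p2:escaped | p3:escaped | p4:escaped
Exit steps: [6, 7, 2, 4, 5]
First to escape: p2 at step 2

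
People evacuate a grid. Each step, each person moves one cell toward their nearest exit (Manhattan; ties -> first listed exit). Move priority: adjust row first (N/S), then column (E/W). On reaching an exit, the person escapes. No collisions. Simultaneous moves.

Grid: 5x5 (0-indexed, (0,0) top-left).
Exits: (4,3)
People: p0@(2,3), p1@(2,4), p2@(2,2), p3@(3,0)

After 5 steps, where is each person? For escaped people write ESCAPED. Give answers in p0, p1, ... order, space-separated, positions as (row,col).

Step 1: p0:(2,3)->(3,3) | p1:(2,4)->(3,4) | p2:(2,2)->(3,2) | p3:(3,0)->(4,0)
Step 2: p0:(3,3)->(4,3)->EXIT | p1:(3,4)->(4,4) | p2:(3,2)->(4,2) | p3:(4,0)->(4,1)
Step 3: p0:escaped | p1:(4,4)->(4,3)->EXIT | p2:(4,2)->(4,3)->EXIT | p3:(4,1)->(4,2)
Step 4: p0:escaped | p1:escaped | p2:escaped | p3:(4,2)->(4,3)->EXIT

ESCAPED ESCAPED ESCAPED ESCAPED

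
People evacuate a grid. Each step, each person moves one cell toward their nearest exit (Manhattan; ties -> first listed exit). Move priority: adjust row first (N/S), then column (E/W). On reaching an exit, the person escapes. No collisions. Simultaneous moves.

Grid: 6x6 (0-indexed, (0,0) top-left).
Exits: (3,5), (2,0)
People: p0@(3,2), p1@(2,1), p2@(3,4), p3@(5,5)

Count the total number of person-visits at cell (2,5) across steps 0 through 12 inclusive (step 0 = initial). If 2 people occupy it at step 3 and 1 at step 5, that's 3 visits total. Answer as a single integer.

Step 0: p0@(3,2) p1@(2,1) p2@(3,4) p3@(5,5) -> at (2,5): 0 [-], cum=0
Step 1: p0@(3,3) p1@ESC p2@ESC p3@(4,5) -> at (2,5): 0 [-], cum=0
Step 2: p0@(3,4) p1@ESC p2@ESC p3@ESC -> at (2,5): 0 [-], cum=0
Step 3: p0@ESC p1@ESC p2@ESC p3@ESC -> at (2,5): 0 [-], cum=0
Total visits = 0

Answer: 0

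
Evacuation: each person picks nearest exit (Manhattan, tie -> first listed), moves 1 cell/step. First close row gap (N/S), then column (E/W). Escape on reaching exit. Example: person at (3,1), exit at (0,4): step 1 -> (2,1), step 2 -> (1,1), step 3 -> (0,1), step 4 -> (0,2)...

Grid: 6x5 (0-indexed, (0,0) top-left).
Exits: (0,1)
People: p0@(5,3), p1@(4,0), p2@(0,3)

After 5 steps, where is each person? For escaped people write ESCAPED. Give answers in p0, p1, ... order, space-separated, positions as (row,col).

Step 1: p0:(5,3)->(4,3) | p1:(4,0)->(3,0) | p2:(0,3)->(0,2)
Step 2: p0:(4,3)->(3,3) | p1:(3,0)->(2,0) | p2:(0,2)->(0,1)->EXIT
Step 3: p0:(3,3)->(2,3) | p1:(2,0)->(1,0) | p2:escaped
Step 4: p0:(2,3)->(1,3) | p1:(1,0)->(0,0) | p2:escaped
Step 5: p0:(1,3)->(0,3) | p1:(0,0)->(0,1)->EXIT | p2:escaped

(0,3) ESCAPED ESCAPED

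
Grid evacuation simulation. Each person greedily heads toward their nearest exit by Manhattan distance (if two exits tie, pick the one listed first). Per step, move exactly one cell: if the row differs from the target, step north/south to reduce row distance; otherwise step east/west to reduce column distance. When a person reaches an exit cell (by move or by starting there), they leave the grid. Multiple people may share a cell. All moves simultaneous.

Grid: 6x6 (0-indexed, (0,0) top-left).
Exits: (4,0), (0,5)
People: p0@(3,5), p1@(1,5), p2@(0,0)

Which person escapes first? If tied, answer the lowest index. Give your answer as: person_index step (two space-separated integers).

Step 1: p0:(3,5)->(2,5) | p1:(1,5)->(0,5)->EXIT | p2:(0,0)->(1,0)
Step 2: p0:(2,5)->(1,5) | p1:escaped | p2:(1,0)->(2,0)
Step 3: p0:(1,5)->(0,5)->EXIT | p1:escaped | p2:(2,0)->(3,0)
Step 4: p0:escaped | p1:escaped | p2:(3,0)->(4,0)->EXIT
Exit steps: [3, 1, 4]
First to escape: p1 at step 1

Answer: 1 1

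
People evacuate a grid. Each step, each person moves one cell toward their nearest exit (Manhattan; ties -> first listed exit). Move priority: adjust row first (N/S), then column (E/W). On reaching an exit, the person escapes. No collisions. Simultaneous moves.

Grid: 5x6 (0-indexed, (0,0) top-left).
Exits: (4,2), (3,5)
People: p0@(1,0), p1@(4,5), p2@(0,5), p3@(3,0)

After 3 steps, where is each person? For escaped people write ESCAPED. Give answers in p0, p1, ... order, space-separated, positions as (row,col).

Step 1: p0:(1,0)->(2,0) | p1:(4,5)->(3,5)->EXIT | p2:(0,5)->(1,5) | p3:(3,0)->(4,0)
Step 2: p0:(2,0)->(3,0) | p1:escaped | p2:(1,5)->(2,5) | p3:(4,0)->(4,1)
Step 3: p0:(3,0)->(4,0) | p1:escaped | p2:(2,5)->(3,5)->EXIT | p3:(4,1)->(4,2)->EXIT

(4,0) ESCAPED ESCAPED ESCAPED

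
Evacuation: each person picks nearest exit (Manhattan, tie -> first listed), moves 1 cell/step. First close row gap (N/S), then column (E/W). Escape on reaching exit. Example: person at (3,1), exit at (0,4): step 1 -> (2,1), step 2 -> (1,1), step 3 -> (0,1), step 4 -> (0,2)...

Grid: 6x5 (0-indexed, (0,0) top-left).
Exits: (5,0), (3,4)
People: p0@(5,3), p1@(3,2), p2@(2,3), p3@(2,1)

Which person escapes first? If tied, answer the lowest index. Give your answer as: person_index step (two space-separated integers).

Step 1: p0:(5,3)->(5,2) | p1:(3,2)->(3,3) | p2:(2,3)->(3,3) | p3:(2,1)->(3,1)
Step 2: p0:(5,2)->(5,1) | p1:(3,3)->(3,4)->EXIT | p2:(3,3)->(3,4)->EXIT | p3:(3,1)->(4,1)
Step 3: p0:(5,1)->(5,0)->EXIT | p1:escaped | p2:escaped | p3:(4,1)->(5,1)
Step 4: p0:escaped | p1:escaped | p2:escaped | p3:(5,1)->(5,0)->EXIT
Exit steps: [3, 2, 2, 4]
First to escape: p1 at step 2

Answer: 1 2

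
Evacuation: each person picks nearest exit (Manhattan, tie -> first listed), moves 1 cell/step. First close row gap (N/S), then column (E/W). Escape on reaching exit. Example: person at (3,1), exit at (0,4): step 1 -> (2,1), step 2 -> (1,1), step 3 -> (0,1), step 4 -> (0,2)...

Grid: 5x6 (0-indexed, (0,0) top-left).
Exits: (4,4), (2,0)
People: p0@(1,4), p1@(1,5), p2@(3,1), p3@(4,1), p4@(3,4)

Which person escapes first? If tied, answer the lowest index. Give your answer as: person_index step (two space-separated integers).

Step 1: p0:(1,4)->(2,4) | p1:(1,5)->(2,5) | p2:(3,1)->(2,1) | p3:(4,1)->(4,2) | p4:(3,4)->(4,4)->EXIT
Step 2: p0:(2,4)->(3,4) | p1:(2,5)->(3,5) | p2:(2,1)->(2,0)->EXIT | p3:(4,2)->(4,3) | p4:escaped
Step 3: p0:(3,4)->(4,4)->EXIT | p1:(3,5)->(4,5) | p2:escaped | p3:(4,3)->(4,4)->EXIT | p4:escaped
Step 4: p0:escaped | p1:(4,5)->(4,4)->EXIT | p2:escaped | p3:escaped | p4:escaped
Exit steps: [3, 4, 2, 3, 1]
First to escape: p4 at step 1

Answer: 4 1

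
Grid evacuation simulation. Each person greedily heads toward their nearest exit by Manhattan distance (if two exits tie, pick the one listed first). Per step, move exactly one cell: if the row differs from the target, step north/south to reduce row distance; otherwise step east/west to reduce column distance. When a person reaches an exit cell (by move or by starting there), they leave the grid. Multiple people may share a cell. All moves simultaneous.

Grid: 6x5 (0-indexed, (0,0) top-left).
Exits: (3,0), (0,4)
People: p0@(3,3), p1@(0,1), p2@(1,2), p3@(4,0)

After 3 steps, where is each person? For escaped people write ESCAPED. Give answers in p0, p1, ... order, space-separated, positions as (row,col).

Step 1: p0:(3,3)->(3,2) | p1:(0,1)->(0,2) | p2:(1,2)->(0,2) | p3:(4,0)->(3,0)->EXIT
Step 2: p0:(3,2)->(3,1) | p1:(0,2)->(0,3) | p2:(0,2)->(0,3) | p3:escaped
Step 3: p0:(3,1)->(3,0)->EXIT | p1:(0,3)->(0,4)->EXIT | p2:(0,3)->(0,4)->EXIT | p3:escaped

ESCAPED ESCAPED ESCAPED ESCAPED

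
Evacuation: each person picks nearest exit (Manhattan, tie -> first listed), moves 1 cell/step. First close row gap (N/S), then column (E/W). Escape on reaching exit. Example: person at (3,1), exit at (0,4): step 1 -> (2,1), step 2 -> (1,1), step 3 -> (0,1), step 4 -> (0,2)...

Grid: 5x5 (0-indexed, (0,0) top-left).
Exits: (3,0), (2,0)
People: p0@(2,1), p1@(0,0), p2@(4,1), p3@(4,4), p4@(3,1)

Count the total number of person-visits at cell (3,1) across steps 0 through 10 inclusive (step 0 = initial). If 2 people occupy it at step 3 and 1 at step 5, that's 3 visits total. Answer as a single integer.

Answer: 3

Derivation:
Step 0: p0@(2,1) p1@(0,0) p2@(4,1) p3@(4,4) p4@(3,1) -> at (3,1): 1 [p4], cum=1
Step 1: p0@ESC p1@(1,0) p2@(3,1) p3@(3,4) p4@ESC -> at (3,1): 1 [p2], cum=2
Step 2: p0@ESC p1@ESC p2@ESC p3@(3,3) p4@ESC -> at (3,1): 0 [-], cum=2
Step 3: p0@ESC p1@ESC p2@ESC p3@(3,2) p4@ESC -> at (3,1): 0 [-], cum=2
Step 4: p0@ESC p1@ESC p2@ESC p3@(3,1) p4@ESC -> at (3,1): 1 [p3], cum=3
Step 5: p0@ESC p1@ESC p2@ESC p3@ESC p4@ESC -> at (3,1): 0 [-], cum=3
Total visits = 3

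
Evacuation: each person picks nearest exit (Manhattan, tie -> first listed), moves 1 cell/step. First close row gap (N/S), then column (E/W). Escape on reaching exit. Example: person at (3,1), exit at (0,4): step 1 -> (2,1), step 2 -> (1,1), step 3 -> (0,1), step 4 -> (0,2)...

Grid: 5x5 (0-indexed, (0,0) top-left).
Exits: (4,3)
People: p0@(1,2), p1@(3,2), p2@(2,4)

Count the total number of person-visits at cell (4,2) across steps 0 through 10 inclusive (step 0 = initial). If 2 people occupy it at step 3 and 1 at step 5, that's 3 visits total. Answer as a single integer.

Answer: 2

Derivation:
Step 0: p0@(1,2) p1@(3,2) p2@(2,4) -> at (4,2): 0 [-], cum=0
Step 1: p0@(2,2) p1@(4,2) p2@(3,4) -> at (4,2): 1 [p1], cum=1
Step 2: p0@(3,2) p1@ESC p2@(4,4) -> at (4,2): 0 [-], cum=1
Step 3: p0@(4,2) p1@ESC p2@ESC -> at (4,2): 1 [p0], cum=2
Step 4: p0@ESC p1@ESC p2@ESC -> at (4,2): 0 [-], cum=2
Total visits = 2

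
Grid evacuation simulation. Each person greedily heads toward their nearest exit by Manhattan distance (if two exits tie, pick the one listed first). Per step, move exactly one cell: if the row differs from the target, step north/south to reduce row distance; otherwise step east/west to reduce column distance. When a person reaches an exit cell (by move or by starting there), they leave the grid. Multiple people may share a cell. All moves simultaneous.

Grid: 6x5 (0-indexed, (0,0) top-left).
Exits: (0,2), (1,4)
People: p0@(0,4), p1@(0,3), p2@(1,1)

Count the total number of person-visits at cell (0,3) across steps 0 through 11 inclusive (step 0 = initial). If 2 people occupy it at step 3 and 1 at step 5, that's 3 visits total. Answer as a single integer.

Step 0: p0@(0,4) p1@(0,3) p2@(1,1) -> at (0,3): 1 [p1], cum=1
Step 1: p0@ESC p1@ESC p2@(0,1) -> at (0,3): 0 [-], cum=1
Step 2: p0@ESC p1@ESC p2@ESC -> at (0,3): 0 [-], cum=1
Total visits = 1

Answer: 1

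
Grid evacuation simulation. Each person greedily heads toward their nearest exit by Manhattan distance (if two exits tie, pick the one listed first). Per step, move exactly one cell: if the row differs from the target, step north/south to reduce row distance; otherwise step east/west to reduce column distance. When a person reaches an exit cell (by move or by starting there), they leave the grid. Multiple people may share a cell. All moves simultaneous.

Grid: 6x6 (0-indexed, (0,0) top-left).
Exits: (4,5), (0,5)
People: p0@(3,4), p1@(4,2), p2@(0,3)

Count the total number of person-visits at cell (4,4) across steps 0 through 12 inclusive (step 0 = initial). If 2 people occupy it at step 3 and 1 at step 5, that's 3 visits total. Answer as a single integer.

Answer: 2

Derivation:
Step 0: p0@(3,4) p1@(4,2) p2@(0,3) -> at (4,4): 0 [-], cum=0
Step 1: p0@(4,4) p1@(4,3) p2@(0,4) -> at (4,4): 1 [p0], cum=1
Step 2: p0@ESC p1@(4,4) p2@ESC -> at (4,4): 1 [p1], cum=2
Step 3: p0@ESC p1@ESC p2@ESC -> at (4,4): 0 [-], cum=2
Total visits = 2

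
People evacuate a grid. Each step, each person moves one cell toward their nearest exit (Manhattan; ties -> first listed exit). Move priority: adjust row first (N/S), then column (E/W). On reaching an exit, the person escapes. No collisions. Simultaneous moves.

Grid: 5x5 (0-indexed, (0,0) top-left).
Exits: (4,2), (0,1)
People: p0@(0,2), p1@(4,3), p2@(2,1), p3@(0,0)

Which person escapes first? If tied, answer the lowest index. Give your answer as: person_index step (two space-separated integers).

Answer: 0 1

Derivation:
Step 1: p0:(0,2)->(0,1)->EXIT | p1:(4,3)->(4,2)->EXIT | p2:(2,1)->(1,1) | p3:(0,0)->(0,1)->EXIT
Step 2: p0:escaped | p1:escaped | p2:(1,1)->(0,1)->EXIT | p3:escaped
Exit steps: [1, 1, 2, 1]
First to escape: p0 at step 1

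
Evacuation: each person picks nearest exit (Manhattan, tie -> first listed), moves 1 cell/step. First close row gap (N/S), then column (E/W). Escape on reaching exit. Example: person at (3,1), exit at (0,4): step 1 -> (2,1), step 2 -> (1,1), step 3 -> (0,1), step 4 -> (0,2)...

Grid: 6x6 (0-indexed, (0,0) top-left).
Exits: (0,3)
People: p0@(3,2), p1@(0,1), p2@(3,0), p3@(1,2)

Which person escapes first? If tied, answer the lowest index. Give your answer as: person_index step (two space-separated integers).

Step 1: p0:(3,2)->(2,2) | p1:(0,1)->(0,2) | p2:(3,0)->(2,0) | p3:(1,2)->(0,2)
Step 2: p0:(2,2)->(1,2) | p1:(0,2)->(0,3)->EXIT | p2:(2,0)->(1,0) | p3:(0,2)->(0,3)->EXIT
Step 3: p0:(1,2)->(0,2) | p1:escaped | p2:(1,0)->(0,0) | p3:escaped
Step 4: p0:(0,2)->(0,3)->EXIT | p1:escaped | p2:(0,0)->(0,1) | p3:escaped
Step 5: p0:escaped | p1:escaped | p2:(0,1)->(0,2) | p3:escaped
Step 6: p0:escaped | p1:escaped | p2:(0,2)->(0,3)->EXIT | p3:escaped
Exit steps: [4, 2, 6, 2]
First to escape: p1 at step 2

Answer: 1 2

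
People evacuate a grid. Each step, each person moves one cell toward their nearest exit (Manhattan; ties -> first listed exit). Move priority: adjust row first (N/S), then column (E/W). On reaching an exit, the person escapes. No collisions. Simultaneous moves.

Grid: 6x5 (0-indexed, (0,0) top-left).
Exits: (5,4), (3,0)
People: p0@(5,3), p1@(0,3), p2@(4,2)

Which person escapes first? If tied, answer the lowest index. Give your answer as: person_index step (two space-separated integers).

Answer: 0 1

Derivation:
Step 1: p0:(5,3)->(5,4)->EXIT | p1:(0,3)->(1,3) | p2:(4,2)->(5,2)
Step 2: p0:escaped | p1:(1,3)->(2,3) | p2:(5,2)->(5,3)
Step 3: p0:escaped | p1:(2,3)->(3,3) | p2:(5,3)->(5,4)->EXIT
Step 4: p0:escaped | p1:(3,3)->(4,3) | p2:escaped
Step 5: p0:escaped | p1:(4,3)->(5,3) | p2:escaped
Step 6: p0:escaped | p1:(5,3)->(5,4)->EXIT | p2:escaped
Exit steps: [1, 6, 3]
First to escape: p0 at step 1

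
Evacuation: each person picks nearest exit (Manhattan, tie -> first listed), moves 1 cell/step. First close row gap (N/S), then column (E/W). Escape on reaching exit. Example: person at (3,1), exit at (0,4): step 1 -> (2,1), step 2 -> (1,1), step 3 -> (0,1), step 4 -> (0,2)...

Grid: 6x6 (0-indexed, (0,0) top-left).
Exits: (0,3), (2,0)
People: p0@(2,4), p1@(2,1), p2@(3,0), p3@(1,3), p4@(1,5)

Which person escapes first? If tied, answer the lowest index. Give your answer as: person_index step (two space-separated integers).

Step 1: p0:(2,4)->(1,4) | p1:(2,1)->(2,0)->EXIT | p2:(3,0)->(2,0)->EXIT | p3:(1,3)->(0,3)->EXIT | p4:(1,5)->(0,5)
Step 2: p0:(1,4)->(0,4) | p1:escaped | p2:escaped | p3:escaped | p4:(0,5)->(0,4)
Step 3: p0:(0,4)->(0,3)->EXIT | p1:escaped | p2:escaped | p3:escaped | p4:(0,4)->(0,3)->EXIT
Exit steps: [3, 1, 1, 1, 3]
First to escape: p1 at step 1

Answer: 1 1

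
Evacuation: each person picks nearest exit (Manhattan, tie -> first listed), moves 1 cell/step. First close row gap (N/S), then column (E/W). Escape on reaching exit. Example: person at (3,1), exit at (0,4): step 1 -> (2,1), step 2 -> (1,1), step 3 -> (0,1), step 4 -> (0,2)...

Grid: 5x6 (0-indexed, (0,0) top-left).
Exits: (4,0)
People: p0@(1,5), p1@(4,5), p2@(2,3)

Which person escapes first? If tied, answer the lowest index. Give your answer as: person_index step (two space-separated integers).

Answer: 1 5

Derivation:
Step 1: p0:(1,5)->(2,5) | p1:(4,5)->(4,4) | p2:(2,3)->(3,3)
Step 2: p0:(2,5)->(3,5) | p1:(4,4)->(4,3) | p2:(3,3)->(4,3)
Step 3: p0:(3,5)->(4,5) | p1:(4,3)->(4,2) | p2:(4,3)->(4,2)
Step 4: p0:(4,5)->(4,4) | p1:(4,2)->(4,1) | p2:(4,2)->(4,1)
Step 5: p0:(4,4)->(4,3) | p1:(4,1)->(4,0)->EXIT | p2:(4,1)->(4,0)->EXIT
Step 6: p0:(4,3)->(4,2) | p1:escaped | p2:escaped
Step 7: p0:(4,2)->(4,1) | p1:escaped | p2:escaped
Step 8: p0:(4,1)->(4,0)->EXIT | p1:escaped | p2:escaped
Exit steps: [8, 5, 5]
First to escape: p1 at step 5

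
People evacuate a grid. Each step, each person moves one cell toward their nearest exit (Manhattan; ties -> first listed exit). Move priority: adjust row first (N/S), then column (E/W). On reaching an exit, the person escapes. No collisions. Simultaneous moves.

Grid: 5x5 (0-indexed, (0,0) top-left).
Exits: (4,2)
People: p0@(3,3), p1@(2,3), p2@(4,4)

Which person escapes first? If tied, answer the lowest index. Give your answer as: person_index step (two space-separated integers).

Step 1: p0:(3,3)->(4,3) | p1:(2,3)->(3,3) | p2:(4,4)->(4,3)
Step 2: p0:(4,3)->(4,2)->EXIT | p1:(3,3)->(4,3) | p2:(4,3)->(4,2)->EXIT
Step 3: p0:escaped | p1:(4,3)->(4,2)->EXIT | p2:escaped
Exit steps: [2, 3, 2]
First to escape: p0 at step 2

Answer: 0 2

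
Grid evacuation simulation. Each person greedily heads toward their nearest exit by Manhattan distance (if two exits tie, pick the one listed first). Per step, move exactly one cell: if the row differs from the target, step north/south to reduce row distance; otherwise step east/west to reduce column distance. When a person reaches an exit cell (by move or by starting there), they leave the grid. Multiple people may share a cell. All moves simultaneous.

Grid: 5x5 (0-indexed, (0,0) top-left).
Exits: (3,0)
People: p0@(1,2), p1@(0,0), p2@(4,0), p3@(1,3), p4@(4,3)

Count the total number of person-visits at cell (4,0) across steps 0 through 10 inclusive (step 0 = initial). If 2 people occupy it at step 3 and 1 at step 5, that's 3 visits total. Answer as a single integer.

Answer: 1

Derivation:
Step 0: p0@(1,2) p1@(0,0) p2@(4,0) p3@(1,3) p4@(4,3) -> at (4,0): 1 [p2], cum=1
Step 1: p0@(2,2) p1@(1,0) p2@ESC p3@(2,3) p4@(3,3) -> at (4,0): 0 [-], cum=1
Step 2: p0@(3,2) p1@(2,0) p2@ESC p3@(3,3) p4@(3,2) -> at (4,0): 0 [-], cum=1
Step 3: p0@(3,1) p1@ESC p2@ESC p3@(3,2) p4@(3,1) -> at (4,0): 0 [-], cum=1
Step 4: p0@ESC p1@ESC p2@ESC p3@(3,1) p4@ESC -> at (4,0): 0 [-], cum=1
Step 5: p0@ESC p1@ESC p2@ESC p3@ESC p4@ESC -> at (4,0): 0 [-], cum=1
Total visits = 1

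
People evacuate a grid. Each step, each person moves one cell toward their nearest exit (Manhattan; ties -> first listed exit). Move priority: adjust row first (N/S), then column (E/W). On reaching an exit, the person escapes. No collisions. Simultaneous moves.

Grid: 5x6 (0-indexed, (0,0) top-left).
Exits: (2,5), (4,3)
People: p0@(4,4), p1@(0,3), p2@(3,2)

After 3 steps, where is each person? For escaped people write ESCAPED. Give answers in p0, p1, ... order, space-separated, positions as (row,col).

Step 1: p0:(4,4)->(4,3)->EXIT | p1:(0,3)->(1,3) | p2:(3,2)->(4,2)
Step 2: p0:escaped | p1:(1,3)->(2,3) | p2:(4,2)->(4,3)->EXIT
Step 3: p0:escaped | p1:(2,3)->(2,4) | p2:escaped

ESCAPED (2,4) ESCAPED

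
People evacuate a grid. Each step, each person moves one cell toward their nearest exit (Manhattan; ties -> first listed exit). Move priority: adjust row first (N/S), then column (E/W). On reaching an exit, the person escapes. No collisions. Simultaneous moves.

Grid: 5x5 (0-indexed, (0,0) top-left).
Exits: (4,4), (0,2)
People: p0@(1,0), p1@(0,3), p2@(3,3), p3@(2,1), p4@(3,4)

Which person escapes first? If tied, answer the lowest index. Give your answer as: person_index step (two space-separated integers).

Answer: 1 1

Derivation:
Step 1: p0:(1,0)->(0,0) | p1:(0,3)->(0,2)->EXIT | p2:(3,3)->(4,3) | p3:(2,1)->(1,1) | p4:(3,4)->(4,4)->EXIT
Step 2: p0:(0,0)->(0,1) | p1:escaped | p2:(4,3)->(4,4)->EXIT | p3:(1,1)->(0,1) | p4:escaped
Step 3: p0:(0,1)->(0,2)->EXIT | p1:escaped | p2:escaped | p3:(0,1)->(0,2)->EXIT | p4:escaped
Exit steps: [3, 1, 2, 3, 1]
First to escape: p1 at step 1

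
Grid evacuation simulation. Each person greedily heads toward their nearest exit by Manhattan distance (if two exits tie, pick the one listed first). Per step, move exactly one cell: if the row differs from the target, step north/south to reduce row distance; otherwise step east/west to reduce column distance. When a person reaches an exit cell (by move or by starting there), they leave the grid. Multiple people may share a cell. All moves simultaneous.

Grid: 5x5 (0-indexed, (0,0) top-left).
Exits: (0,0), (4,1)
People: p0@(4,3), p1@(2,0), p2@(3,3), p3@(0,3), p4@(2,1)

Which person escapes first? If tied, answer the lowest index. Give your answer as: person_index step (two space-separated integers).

Step 1: p0:(4,3)->(4,2) | p1:(2,0)->(1,0) | p2:(3,3)->(4,3) | p3:(0,3)->(0,2) | p4:(2,1)->(3,1)
Step 2: p0:(4,2)->(4,1)->EXIT | p1:(1,0)->(0,0)->EXIT | p2:(4,3)->(4,2) | p3:(0,2)->(0,1) | p4:(3,1)->(4,1)->EXIT
Step 3: p0:escaped | p1:escaped | p2:(4,2)->(4,1)->EXIT | p3:(0,1)->(0,0)->EXIT | p4:escaped
Exit steps: [2, 2, 3, 3, 2]
First to escape: p0 at step 2

Answer: 0 2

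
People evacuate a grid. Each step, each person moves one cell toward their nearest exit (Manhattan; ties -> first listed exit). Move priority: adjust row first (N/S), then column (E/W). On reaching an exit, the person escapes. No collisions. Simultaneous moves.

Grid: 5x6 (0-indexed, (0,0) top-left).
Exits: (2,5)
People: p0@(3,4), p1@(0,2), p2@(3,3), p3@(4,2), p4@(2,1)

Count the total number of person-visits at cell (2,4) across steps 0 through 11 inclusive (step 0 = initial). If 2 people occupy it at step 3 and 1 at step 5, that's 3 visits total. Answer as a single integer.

Answer: 5

Derivation:
Step 0: p0@(3,4) p1@(0,2) p2@(3,3) p3@(4,2) p4@(2,1) -> at (2,4): 0 [-], cum=0
Step 1: p0@(2,4) p1@(1,2) p2@(2,3) p3@(3,2) p4@(2,2) -> at (2,4): 1 [p0], cum=1
Step 2: p0@ESC p1@(2,2) p2@(2,4) p3@(2,2) p4@(2,3) -> at (2,4): 1 [p2], cum=2
Step 3: p0@ESC p1@(2,3) p2@ESC p3@(2,3) p4@(2,4) -> at (2,4): 1 [p4], cum=3
Step 4: p0@ESC p1@(2,4) p2@ESC p3@(2,4) p4@ESC -> at (2,4): 2 [p1,p3], cum=5
Step 5: p0@ESC p1@ESC p2@ESC p3@ESC p4@ESC -> at (2,4): 0 [-], cum=5
Total visits = 5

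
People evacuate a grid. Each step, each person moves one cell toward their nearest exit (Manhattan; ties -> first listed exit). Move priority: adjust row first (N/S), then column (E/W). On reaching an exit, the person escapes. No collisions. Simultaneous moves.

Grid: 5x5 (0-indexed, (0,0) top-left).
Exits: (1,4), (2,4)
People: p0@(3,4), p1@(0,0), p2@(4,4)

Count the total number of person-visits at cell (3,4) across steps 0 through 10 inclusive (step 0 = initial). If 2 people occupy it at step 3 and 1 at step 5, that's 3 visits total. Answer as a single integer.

Answer: 2

Derivation:
Step 0: p0@(3,4) p1@(0,0) p2@(4,4) -> at (3,4): 1 [p0], cum=1
Step 1: p0@ESC p1@(1,0) p2@(3,4) -> at (3,4): 1 [p2], cum=2
Step 2: p0@ESC p1@(1,1) p2@ESC -> at (3,4): 0 [-], cum=2
Step 3: p0@ESC p1@(1,2) p2@ESC -> at (3,4): 0 [-], cum=2
Step 4: p0@ESC p1@(1,3) p2@ESC -> at (3,4): 0 [-], cum=2
Step 5: p0@ESC p1@ESC p2@ESC -> at (3,4): 0 [-], cum=2
Total visits = 2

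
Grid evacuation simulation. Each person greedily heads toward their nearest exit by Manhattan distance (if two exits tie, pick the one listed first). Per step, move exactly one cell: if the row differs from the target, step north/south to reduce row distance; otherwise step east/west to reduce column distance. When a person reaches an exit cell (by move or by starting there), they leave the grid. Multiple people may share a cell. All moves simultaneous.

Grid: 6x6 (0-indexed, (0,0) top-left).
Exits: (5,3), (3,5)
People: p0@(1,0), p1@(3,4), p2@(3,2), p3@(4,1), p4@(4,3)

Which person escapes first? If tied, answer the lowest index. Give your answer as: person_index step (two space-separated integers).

Step 1: p0:(1,0)->(2,0) | p1:(3,4)->(3,5)->EXIT | p2:(3,2)->(4,2) | p3:(4,1)->(5,1) | p4:(4,3)->(5,3)->EXIT
Step 2: p0:(2,0)->(3,0) | p1:escaped | p2:(4,2)->(5,2) | p3:(5,1)->(5,2) | p4:escaped
Step 3: p0:(3,0)->(4,0) | p1:escaped | p2:(5,2)->(5,3)->EXIT | p3:(5,2)->(5,3)->EXIT | p4:escaped
Step 4: p0:(4,0)->(5,0) | p1:escaped | p2:escaped | p3:escaped | p4:escaped
Step 5: p0:(5,0)->(5,1) | p1:escaped | p2:escaped | p3:escaped | p4:escaped
Step 6: p0:(5,1)->(5,2) | p1:escaped | p2:escaped | p3:escaped | p4:escaped
Step 7: p0:(5,2)->(5,3)->EXIT | p1:escaped | p2:escaped | p3:escaped | p4:escaped
Exit steps: [7, 1, 3, 3, 1]
First to escape: p1 at step 1

Answer: 1 1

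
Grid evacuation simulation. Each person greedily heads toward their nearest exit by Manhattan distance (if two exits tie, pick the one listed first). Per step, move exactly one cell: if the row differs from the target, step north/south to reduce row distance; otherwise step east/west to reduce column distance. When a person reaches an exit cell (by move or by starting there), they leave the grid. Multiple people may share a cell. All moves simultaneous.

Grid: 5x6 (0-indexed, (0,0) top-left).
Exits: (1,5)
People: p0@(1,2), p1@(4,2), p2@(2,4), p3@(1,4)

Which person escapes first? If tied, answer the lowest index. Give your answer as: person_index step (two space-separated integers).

Step 1: p0:(1,2)->(1,3) | p1:(4,2)->(3,2) | p2:(2,4)->(1,4) | p3:(1,4)->(1,5)->EXIT
Step 2: p0:(1,3)->(1,4) | p1:(3,2)->(2,2) | p2:(1,4)->(1,5)->EXIT | p3:escaped
Step 3: p0:(1,4)->(1,5)->EXIT | p1:(2,2)->(1,2) | p2:escaped | p3:escaped
Step 4: p0:escaped | p1:(1,2)->(1,3) | p2:escaped | p3:escaped
Step 5: p0:escaped | p1:(1,3)->(1,4) | p2:escaped | p3:escaped
Step 6: p0:escaped | p1:(1,4)->(1,5)->EXIT | p2:escaped | p3:escaped
Exit steps: [3, 6, 2, 1]
First to escape: p3 at step 1

Answer: 3 1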